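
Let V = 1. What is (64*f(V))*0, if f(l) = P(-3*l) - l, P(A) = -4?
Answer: 0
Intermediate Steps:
f(l) = -4 - l
(64*f(V))*0 = (64*(-4 - 1*1))*0 = (64*(-4 - 1))*0 = (64*(-5))*0 = -320*0 = 0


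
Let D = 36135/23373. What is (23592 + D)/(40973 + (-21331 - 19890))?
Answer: -61272439/644056 ≈ -95.135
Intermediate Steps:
D = 4015/2597 (D = 36135*(1/23373) = 4015/2597 ≈ 1.5460)
(23592 + D)/(40973 + (-21331 - 19890)) = (23592 + 4015/2597)/(40973 + (-21331 - 19890)) = 61272439/(2597*(40973 - 41221)) = (61272439/2597)/(-248) = (61272439/2597)*(-1/248) = -61272439/644056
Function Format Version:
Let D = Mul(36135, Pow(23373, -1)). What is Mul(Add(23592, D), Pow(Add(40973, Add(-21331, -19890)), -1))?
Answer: Rational(-61272439, 644056) ≈ -95.135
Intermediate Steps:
D = Rational(4015, 2597) (D = Mul(36135, Rational(1, 23373)) = Rational(4015, 2597) ≈ 1.5460)
Mul(Add(23592, D), Pow(Add(40973, Add(-21331, -19890)), -1)) = Mul(Add(23592, Rational(4015, 2597)), Pow(Add(40973, Add(-21331, -19890)), -1)) = Mul(Rational(61272439, 2597), Pow(Add(40973, -41221), -1)) = Mul(Rational(61272439, 2597), Pow(-248, -1)) = Mul(Rational(61272439, 2597), Rational(-1, 248)) = Rational(-61272439, 644056)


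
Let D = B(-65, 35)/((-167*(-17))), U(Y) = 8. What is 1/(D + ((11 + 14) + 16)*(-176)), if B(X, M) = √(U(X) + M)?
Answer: -58160389936/419685373778133 - 2839*√43/419685373778133 ≈ -0.00013858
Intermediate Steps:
B(X, M) = √(8 + M)
D = √43/2839 (D = √(8 + 35)/((-167*(-17))) = √43/2839 ≈ 0.0023098)
1/(D + ((11 + 14) + 16)*(-176)) = 1/(√43/2839 + ((11 + 14) + 16)*(-176)) = 1/(√43/2839 + (25 + 16)*(-176)) = 1/(√43/2839 + 41*(-176)) = 1/(√43/2839 - 7216) = 1/(-7216 + √43/2839)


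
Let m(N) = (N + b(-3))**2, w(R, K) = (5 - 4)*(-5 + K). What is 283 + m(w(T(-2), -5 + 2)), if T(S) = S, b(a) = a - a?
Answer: 347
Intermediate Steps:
b(a) = 0
w(R, K) = -5 + K (w(R, K) = 1*(-5 + K) = -5 + K)
m(N) = N**2 (m(N) = (N + 0)**2 = N**2)
283 + m(w(T(-2), -5 + 2)) = 283 + (-5 + (-5 + 2))**2 = 283 + (-5 - 3)**2 = 283 + (-8)**2 = 283 + 64 = 347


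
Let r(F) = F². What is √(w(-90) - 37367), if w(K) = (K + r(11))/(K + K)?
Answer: I*√33630455/30 ≈ 193.31*I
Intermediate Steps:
w(K) = (121 + K)/(2*K) (w(K) = (K + 11²)/(K + K) = (K + 121)/((2*K)) = (121 + K)*(1/(2*K)) = (121 + K)/(2*K))
√(w(-90) - 37367) = √((½)*(121 - 90)/(-90) - 37367) = √((½)*(-1/90)*31 - 37367) = √(-31/180 - 37367) = √(-6726091/180) = I*√33630455/30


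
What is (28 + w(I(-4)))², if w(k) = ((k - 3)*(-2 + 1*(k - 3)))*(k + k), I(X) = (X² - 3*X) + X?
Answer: 367872400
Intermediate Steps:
I(X) = X² - 2*X
w(k) = 2*k*(-5 + k)*(-3 + k) (w(k) = ((-3 + k)*(-2 + 1*(-3 + k)))*(2*k) = ((-3 + k)*(-2 + (-3 + k)))*(2*k) = ((-3 + k)*(-5 + k))*(2*k) = ((-5 + k)*(-3 + k))*(2*k) = 2*k*(-5 + k)*(-3 + k))
(28 + w(I(-4)))² = (28 + 2*(-4*(-2 - 4))*(15 + (-4*(-2 - 4))² - (-32)*(-2 - 4)))² = (28 + 2*(-4*(-6))*(15 + (-4*(-6))² - (-32)*(-6)))² = (28 + 2*24*(15 + 24² - 8*24))² = (28 + 2*24*(15 + 576 - 192))² = (28 + 2*24*399)² = (28 + 19152)² = 19180² = 367872400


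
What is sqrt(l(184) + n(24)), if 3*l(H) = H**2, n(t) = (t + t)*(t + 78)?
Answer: 4*sqrt(9102)/3 ≈ 127.21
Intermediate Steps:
n(t) = 2*t*(78 + t) (n(t) = (2*t)*(78 + t) = 2*t*(78 + t))
l(H) = H**2/3
sqrt(l(184) + n(24)) = sqrt((1/3)*184**2 + 2*24*(78 + 24)) = sqrt((1/3)*33856 + 2*24*102) = sqrt(33856/3 + 4896) = sqrt(48544/3) = 4*sqrt(9102)/3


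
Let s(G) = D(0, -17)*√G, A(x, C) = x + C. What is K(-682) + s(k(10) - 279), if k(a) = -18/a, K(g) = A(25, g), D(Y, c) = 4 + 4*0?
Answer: -657 + 24*I*√195/5 ≈ -657.0 + 67.028*I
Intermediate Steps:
D(Y, c) = 4 (D(Y, c) = 4 + 0 = 4)
A(x, C) = C + x
K(g) = 25 + g (K(g) = g + 25 = 25 + g)
s(G) = 4*√G
K(-682) + s(k(10) - 279) = (25 - 682) + 4*√(-18/10 - 279) = -657 + 4*√(-18*⅒ - 279) = -657 + 4*√(-9/5 - 279) = -657 + 4*√(-1404/5) = -657 + 4*(6*I*√195/5) = -657 + 24*I*√195/5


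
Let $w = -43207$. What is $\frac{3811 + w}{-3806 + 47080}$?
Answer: $- \frac{2814}{3091} \approx -0.91039$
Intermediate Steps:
$\frac{3811 + w}{-3806 + 47080} = \frac{3811 - 43207}{-3806 + 47080} = - \frac{39396}{43274} = \left(-39396\right) \frac{1}{43274} = - \frac{2814}{3091}$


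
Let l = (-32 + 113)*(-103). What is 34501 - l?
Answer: 42844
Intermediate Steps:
l = -8343 (l = 81*(-103) = -8343)
34501 - l = 34501 - 1*(-8343) = 34501 + 8343 = 42844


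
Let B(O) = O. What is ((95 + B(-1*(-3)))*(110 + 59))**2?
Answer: 274299844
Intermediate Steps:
((95 + B(-1*(-3)))*(110 + 59))**2 = ((95 - 1*(-3))*(110 + 59))**2 = ((95 + 3)*169)**2 = (98*169)**2 = 16562**2 = 274299844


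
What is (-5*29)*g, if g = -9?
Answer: 1305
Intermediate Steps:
(-5*29)*g = -5*29*(-9) = -145*(-9) = 1305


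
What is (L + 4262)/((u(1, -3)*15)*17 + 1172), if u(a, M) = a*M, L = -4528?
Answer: -266/407 ≈ -0.65356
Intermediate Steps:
u(a, M) = M*a
(L + 4262)/((u(1, -3)*15)*17 + 1172) = (-4528 + 4262)/((-3*1*15)*17 + 1172) = -266/(-3*15*17 + 1172) = -266/(-45*17 + 1172) = -266/(-765 + 1172) = -266/407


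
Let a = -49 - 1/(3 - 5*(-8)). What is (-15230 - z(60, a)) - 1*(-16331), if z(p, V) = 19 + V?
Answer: 48634/43 ≈ 1131.0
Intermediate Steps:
a = -2108/43 (a = -49 - 1/(3 + 40) = -49 - 1/43 = -2108/43 ≈ -49.023)
(-15230 - z(60, a)) - 1*(-16331) = (-15230 - (19 - 2108/43)) - 1*(-16331) = (-15230 - 1*(-1291/43)) + 16331 = (-15230 + 1291/43) + 16331 = -653599/43 + 16331 = 48634/43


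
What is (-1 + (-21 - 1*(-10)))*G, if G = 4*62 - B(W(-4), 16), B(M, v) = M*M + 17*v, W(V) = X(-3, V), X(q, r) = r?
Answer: 480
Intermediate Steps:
W(V) = V
B(M, v) = M² + 17*v
G = -40 (G = 4*62 - ((-4)² + 17*16) = 248 - (16 + 272) = 248 - 1*288 = 248 - 288 = -40)
(-1 + (-21 - 1*(-10)))*G = (-1 + (-21 - 1*(-10)))*(-40) = (-1 + (-21 + 10))*(-40) = (-1 - 11)*(-40) = -12*(-40) = 480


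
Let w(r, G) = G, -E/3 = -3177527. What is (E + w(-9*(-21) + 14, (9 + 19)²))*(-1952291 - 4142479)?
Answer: -58103667001050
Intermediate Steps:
E = 9532581 (E = -3*(-3177527) = 9532581)
(E + w(-9*(-21) + 14, (9 + 19)²))*(-1952291 - 4142479) = (9532581 + (9 + 19)²)*(-1952291 - 4142479) = (9532581 + 28²)*(-6094770) = (9532581 + 784)*(-6094770) = 9533365*(-6094770) = -58103667001050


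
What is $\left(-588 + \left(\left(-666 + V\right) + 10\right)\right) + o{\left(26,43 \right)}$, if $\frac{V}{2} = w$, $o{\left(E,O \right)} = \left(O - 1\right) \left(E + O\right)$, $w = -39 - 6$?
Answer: $1564$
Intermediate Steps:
$w = -45$ ($w = -39 - 6 = -45$)
$o{\left(E,O \right)} = \left(-1 + O\right) \left(E + O\right)$
$V = -90$ ($V = 2 \left(-45\right) = -90$)
$\left(-588 + \left(\left(-666 + V\right) + 10\right)\right) + o{\left(26,43 \right)} = \left(-588 + \left(\left(-666 - 90\right) + 10\right)\right) + \left(43^{2} - 26 - 43 + 26 \cdot 43\right) = \left(-588 + \left(-756 + 10\right)\right) + \left(1849 - 26 - 43 + 1118\right) = \left(-588 - 746\right) + 2898 = -1334 + 2898 = 1564$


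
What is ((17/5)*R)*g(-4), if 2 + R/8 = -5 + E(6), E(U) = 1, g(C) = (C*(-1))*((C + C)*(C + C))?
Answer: -208896/5 ≈ -41779.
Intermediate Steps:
g(C) = -4*C³ (g(C) = (-C)*((2*C)*(2*C)) = (-C)*(4*C²) = -4*C³)
R = -48 (R = -16 + 8*(-5 + 1) = -16 + 8*(-4) = -16 - 32 = -48)
((17/5)*R)*g(-4) = ((17/5)*(-48))*(-4*(-4)³) = ((17*(⅕))*(-48))*(-4*(-64)) = ((17/5)*(-48))*256 = -816/5*256 = -208896/5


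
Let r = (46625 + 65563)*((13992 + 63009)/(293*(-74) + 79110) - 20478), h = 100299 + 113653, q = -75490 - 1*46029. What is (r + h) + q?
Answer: -32980082141820/14357 ≈ -2.2971e+9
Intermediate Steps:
q = -121519 (q = -75490 - 46029 = -121519)
h = 213952
r = -32981409202401/14357 (r = 112188*(77001/(-21682 + 79110) - 20478) = 112188*(77001/57428 - 20478) = 112188*(-1175933583/57428) = -32981409202401/14357 ≈ -2.2972e+9)
(r + h) + q = (-32981409202401/14357 + 213952) - 121519 = -32978337493537/14357 - 121519 = -32980082141820/14357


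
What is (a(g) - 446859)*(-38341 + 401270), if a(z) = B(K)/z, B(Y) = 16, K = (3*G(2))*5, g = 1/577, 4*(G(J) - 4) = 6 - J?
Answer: -158827529483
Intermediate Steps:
G(J) = 11/2 - J/4 (G(J) = 4 + (6 - J)/4 = 4 + (3/2 - J/4) = 11/2 - J/4)
g = 1/577 ≈ 0.0017331
K = 75 (K = (3*(11/2 - ¼*2))*5 = (3*(11/2 - ½))*5 = (3*5)*5 = 15*5 = 75)
a(z) = 16/z
(a(g) - 446859)*(-38341 + 401270) = (16/(1/577) - 446859)*(-38341 + 401270) = (16*577 - 446859)*362929 = (9232 - 446859)*362929 = -437627*362929 = -158827529483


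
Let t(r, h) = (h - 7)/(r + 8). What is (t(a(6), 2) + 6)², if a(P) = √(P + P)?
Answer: 18571/676 + 340*√3/169 ≈ 30.956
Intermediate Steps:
a(P) = √2*√P (a(P) = √(2*P) = √2*√P)
t(r, h) = (-7 + h)/(8 + r)
(t(a(6), 2) + 6)² = ((-7 + 2)/(8 + √2*√6) + 6)² = (-5/(8 + 2*√3) + 6)² = (6 - 5/(8 + 2*√3))²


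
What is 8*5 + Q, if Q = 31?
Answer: 71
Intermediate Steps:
8*5 + Q = 8*5 + 31 = 40 + 31 = 71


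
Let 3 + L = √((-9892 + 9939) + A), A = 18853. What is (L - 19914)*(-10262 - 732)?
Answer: 218967498 - 329820*√21 ≈ 2.1746e+8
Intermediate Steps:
L = -3 + 30*√21 (L = -3 + √((-9892 + 9939) + 18853) = -3 + √(47 + 18853) = -3 + √18900 = -3 + 30*√21 ≈ 134.48)
(L - 19914)*(-10262 - 732) = ((-3 + 30*√21) - 19914)*(-10262 - 732) = (-19917 + 30*√21)*(-10994) = 218967498 - 329820*√21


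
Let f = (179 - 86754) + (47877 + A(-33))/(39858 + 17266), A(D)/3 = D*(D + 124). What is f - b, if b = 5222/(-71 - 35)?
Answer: -65490208783/756893 ≈ -86525.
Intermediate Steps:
A(D) = 3*D*(124 + D) (A(D) = 3*(D*(D + 124)) = 3*(D*(124 + D)) = 3*D*(124 + D))
b = -2611/53 (b = 5222/(-106) = 5222*(-1/106) = -2611/53 ≈ -49.264)
f = -1236367858/14281 (f = (179 - 86754) + (47877 + 3*(-33)*(124 - 33))/(39858 + 17266) = -86575 + (47877 + 3*(-33)*91)/57124 = -86575 + (47877 - 9009)*(1/57124) = -86575 + 38868*(1/57124) = -86575 + 9717/14281 = -1236367858/14281 ≈ -86574.)
f - b = -1236367858/14281 - 1*(-2611/53) = -1236367858/14281 + 2611/53 = -65490208783/756893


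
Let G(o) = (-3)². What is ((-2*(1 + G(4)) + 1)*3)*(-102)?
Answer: 5814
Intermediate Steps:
G(o) = 9
((-2*(1 + G(4)) + 1)*3)*(-102) = ((-2*(1 + 9) + 1)*3)*(-102) = ((-2*10 + 1)*3)*(-102) = ((-20 + 1)*3)*(-102) = -19*3*(-102) = -57*(-102) = 5814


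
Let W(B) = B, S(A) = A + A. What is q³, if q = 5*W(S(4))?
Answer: 64000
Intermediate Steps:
S(A) = 2*A
q = 40 (q = 5*(2*4) = 5*8 = 40)
q³ = 40³ = 64000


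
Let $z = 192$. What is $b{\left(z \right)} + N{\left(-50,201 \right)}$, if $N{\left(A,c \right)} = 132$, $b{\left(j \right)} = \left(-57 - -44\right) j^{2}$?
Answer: $-479100$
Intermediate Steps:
$b{\left(j \right)} = - 13 j^{2}$ ($b{\left(j \right)} = \left(-57 + 44\right) j^{2} = - 13 j^{2}$)
$b{\left(z \right)} + N{\left(-50,201 \right)} = - 13 \cdot 192^{2} + 132 = \left(-13\right) 36864 + 132 = -479232 + 132 = -479100$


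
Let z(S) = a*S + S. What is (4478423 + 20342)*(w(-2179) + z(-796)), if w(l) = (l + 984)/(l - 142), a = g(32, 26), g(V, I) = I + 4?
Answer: -257652373825765/2321 ≈ -1.1101e+11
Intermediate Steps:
g(V, I) = 4 + I
a = 30 (a = 4 + 26 = 30)
w(l) = (984 + l)/(-142 + l)
z(S) = 31*S (z(S) = 30*S + S = 31*S)
(4478423 + 20342)*(w(-2179) + z(-796)) = (4478423 + 20342)*((984 - 2179)/(-142 - 2179) + 31*(-796)) = 4498765*(-1195/(-2321) - 24676) = 4498765*(-1/2321*(-1195) - 24676) = 4498765*(1195/2321 - 24676) = 4498765*(-57271801/2321) = -257652373825765/2321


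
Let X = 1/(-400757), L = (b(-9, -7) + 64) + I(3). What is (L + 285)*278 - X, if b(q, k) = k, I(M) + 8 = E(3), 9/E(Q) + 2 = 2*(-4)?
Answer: 185554097818/2003785 ≈ 92602.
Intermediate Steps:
E(Q) = -9/10 (E(Q) = 9/(-2 + 2*(-4)) = 9/(-2 - 8) = 9/(-10) = 9*(-⅒) = -9/10)
I(M) = -89/10 (I(M) = -8 - 9/10 = -89/10)
L = 481/10 (L = (-7 + 64) - 89/10 = 57 - 89/10 = 481/10 ≈ 48.100)
X = -1/400757 ≈ -2.4953e-6
(L + 285)*278 - X = (481/10 + 285)*278 - 1*(-1/400757) = (3331/10)*278 + 1/400757 = 463009/5 + 1/400757 = 185554097818/2003785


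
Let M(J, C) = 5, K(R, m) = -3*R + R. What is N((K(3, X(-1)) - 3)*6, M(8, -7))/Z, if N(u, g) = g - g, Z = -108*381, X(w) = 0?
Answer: 0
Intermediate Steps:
Z = -41148
K(R, m) = -2*R
N(u, g) = 0
N((K(3, X(-1)) - 3)*6, M(8, -7))/Z = 0/(-41148) = 0*(-1/41148) = 0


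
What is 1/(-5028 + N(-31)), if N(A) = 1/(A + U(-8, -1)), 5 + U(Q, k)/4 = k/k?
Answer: -47/236317 ≈ -0.00019889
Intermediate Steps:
U(Q, k) = -16 (U(Q, k) = -20 + 4*(k/k) = -20 + 4*1 = -20 + 4 = -16)
N(A) = 1/(-16 + A) (N(A) = 1/(A - 16) = 1/(-16 + A))
1/(-5028 + N(-31)) = 1/(-5028 + 1/(-16 - 31)) = 1/(-5028 + 1/(-47)) = 1/(-5028 - 1/47) = 1/(-236317/47) = -47/236317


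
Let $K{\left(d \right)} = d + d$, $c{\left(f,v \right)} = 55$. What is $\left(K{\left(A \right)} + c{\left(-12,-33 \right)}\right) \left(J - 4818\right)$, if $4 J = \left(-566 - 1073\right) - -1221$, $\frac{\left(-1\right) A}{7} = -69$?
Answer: $- \frac{10051745}{2} \approx -5.0259 \cdot 10^{6}$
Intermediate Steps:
$A = 483$ ($A = \left(-7\right) \left(-69\right) = 483$)
$J = - \frac{209}{2}$ ($J = \frac{\left(-566 - 1073\right) - -1221}{4} = \frac{\left(-566 - 1073\right) + 1221}{4} = \frac{-1639 + 1221}{4} = \frac{1}{4} \left(-418\right) = - \frac{209}{2} \approx -104.5$)
$K{\left(d \right)} = 2 d$
$\left(K{\left(A \right)} + c{\left(-12,-33 \right)}\right) \left(J - 4818\right) = \left(2 \cdot 483 + 55\right) \left(- \frac{209}{2} - 4818\right) = \left(966 + 55\right) \left(- \frac{9845}{2}\right) = 1021 \left(- \frac{9845}{2}\right) = - \frac{10051745}{2}$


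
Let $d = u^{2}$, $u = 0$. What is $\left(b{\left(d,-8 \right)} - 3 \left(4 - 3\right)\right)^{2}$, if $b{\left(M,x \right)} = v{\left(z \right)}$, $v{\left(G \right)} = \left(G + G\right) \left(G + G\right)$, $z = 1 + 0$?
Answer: $1$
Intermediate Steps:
$z = 1$
$v{\left(G \right)} = 4 G^{2}$ ($v{\left(G \right)} = 2 G 2 G = 4 G^{2}$)
$d = 0$ ($d = 0^{2} = 0$)
$b{\left(M,x \right)} = 4$ ($b{\left(M,x \right)} = 4 \cdot 1^{2} = 4 \cdot 1 = 4$)
$\left(b{\left(d,-8 \right)} - 3 \left(4 - 3\right)\right)^{2} = \left(4 - 3 \left(4 - 3\right)\right)^{2} = \left(4 - 3\right)^{2} = 1^{2} = 1$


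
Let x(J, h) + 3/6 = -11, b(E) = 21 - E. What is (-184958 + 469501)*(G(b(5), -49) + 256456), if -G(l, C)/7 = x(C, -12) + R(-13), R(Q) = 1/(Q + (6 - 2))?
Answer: 1313925959353/18 ≈ 7.2996e+10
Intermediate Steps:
R(Q) = 1/(4 + Q) (R(Q) = 1/(Q + 4) = 1/(4 + Q))
x(J, h) = -23/2 (x(J, h) = -1/2 - 11 = -23/2)
G(l, C) = 1463/18 (G(l, C) = -7*(-23/2 + 1/(4 - 13)) = -7*(-23/2 + 1/(-9)) = -7*(-23/2 - 1/9) = -7*(-209/18) = 1463/18)
(-184958 + 469501)*(G(b(5), -49) + 256456) = (-184958 + 469501)*(1463/18 + 256456) = 284543*(4617671/18) = 1313925959353/18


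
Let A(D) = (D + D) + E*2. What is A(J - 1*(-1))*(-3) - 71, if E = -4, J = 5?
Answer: -83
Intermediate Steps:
A(D) = -8 + 2*D (A(D) = (D + D) - 4*2 = 2*D - 8 = -8 + 2*D)
A(J - 1*(-1))*(-3) - 71 = (-8 + 2*(5 - 1*(-1)))*(-3) - 71 = (-8 + 2*(5 + 1))*(-3) - 71 = (-8 + 2*6)*(-3) - 71 = (-8 + 12)*(-3) - 71 = 4*(-3) - 71 = -12 - 71 = -83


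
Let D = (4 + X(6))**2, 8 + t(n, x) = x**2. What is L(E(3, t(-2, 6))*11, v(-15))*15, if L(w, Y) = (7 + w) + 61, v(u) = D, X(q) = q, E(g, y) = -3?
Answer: 525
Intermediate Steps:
t(n, x) = -8 + x**2
D = 100 (D = (4 + 6)**2 = 10**2 = 100)
v(u) = 100
L(w, Y) = 68 + w
L(E(3, t(-2, 6))*11, v(-15))*15 = (68 - 3*11)*15 = (68 - 33)*15 = 35*15 = 525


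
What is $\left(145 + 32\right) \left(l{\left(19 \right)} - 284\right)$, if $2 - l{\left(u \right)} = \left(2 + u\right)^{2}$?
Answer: $-127971$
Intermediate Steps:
$l{\left(u \right)} = 2 - \left(2 + u\right)^{2}$
$\left(145 + 32\right) \left(l{\left(19 \right)} - 284\right) = \left(145 + 32\right) \left(\left(2 - \left(2 + 19\right)^{2}\right) - 284\right) = 177 \left(\left(2 - 21^{2}\right) - 284\right) = 177 \left(\left(2 - 441\right) - 284\right) = 177 \left(-439 - 284\right) = 177 \left(-723\right) = -127971$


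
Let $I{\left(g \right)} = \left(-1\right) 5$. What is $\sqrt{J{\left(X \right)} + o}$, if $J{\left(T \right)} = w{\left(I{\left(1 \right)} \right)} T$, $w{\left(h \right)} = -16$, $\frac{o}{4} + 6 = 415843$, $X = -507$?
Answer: $2 \sqrt{417865} \approx 1292.8$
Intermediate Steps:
$o = 1663348$ ($o = -24 + 4 \cdot 415843 = -24 + 1663372 = 1663348$)
$I{\left(g \right)} = -5$
$J{\left(T \right)} = - 16 T$
$\sqrt{J{\left(X \right)} + o} = \sqrt{\left(-16\right) \left(-507\right) + 1663348} = \sqrt{8112 + 1663348} = \sqrt{1671460} = 2 \sqrt{417865}$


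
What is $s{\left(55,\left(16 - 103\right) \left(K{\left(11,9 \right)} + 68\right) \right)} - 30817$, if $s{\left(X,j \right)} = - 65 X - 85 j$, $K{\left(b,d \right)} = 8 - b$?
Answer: $446283$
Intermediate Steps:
$s{\left(X,j \right)} = - 85 j - 65 X$
$s{\left(55,\left(16 - 103\right) \left(K{\left(11,9 \right)} + 68\right) \right)} - 30817 = \left(- 85 \left(16 - 103\right) \left(\left(8 - 11\right) + 68\right) - 3575\right) - 30817 = \left(- 85 \left(- 87 \left(\left(8 - 11\right) + 68\right)\right) - 3575\right) - 30817 = \left(- 85 \left(- 87 \left(-3 + 68\right)\right) - 3575\right) - 30817 = \left(- 85 \left(\left(-87\right) 65\right) - 3575\right) - 30817 = \left(\left(-85\right) \left(-5655\right) - 3575\right) - 30817 = \left(480675 - 3575\right) - 30817 = 477100 - 30817 = 446283$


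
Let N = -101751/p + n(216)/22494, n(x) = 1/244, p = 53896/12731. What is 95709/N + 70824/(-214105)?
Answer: -16413049381967656980/3805612278099583379 ≈ -4.3129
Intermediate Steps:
p = 53896/12731 (p = 53896*(1/12731) = 53896/12731 ≈ 4.2334)
n(x) = 1/244
N = -444362845110995/18488133516 (N = -101751/53896/12731 + (1/244)/22494 = -101751*12731/53896 + (1/244)*(1/22494) = -1295391981/53896 + 1/5488536 = -444362845110995/18488133516 ≈ -24035.)
95709/N + 70824/(-214105) = 95709/(-444362845110995/18488133516) + 70824/(-214105) = 95709*(-18488133516/444362845110995) + 70824*(-1/214105) = -1769480770682844/444362845110995 - 70824/214105 = -16413049381967656980/3805612278099583379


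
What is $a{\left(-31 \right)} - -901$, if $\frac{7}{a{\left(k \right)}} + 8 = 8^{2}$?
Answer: $\frac{7209}{8} \approx 901.13$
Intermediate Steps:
$a{\left(k \right)} = \frac{1}{8}$ ($a{\left(k \right)} = \frac{7}{-8 + 8^{2}} = \frac{7}{-8 + 64} = \frac{7}{56} = 7 \cdot \frac{1}{56} = \frac{1}{8}$)
$a{\left(-31 \right)} - -901 = \frac{1}{8} - -901 = \frac{1}{8} + 901 = \frac{7209}{8}$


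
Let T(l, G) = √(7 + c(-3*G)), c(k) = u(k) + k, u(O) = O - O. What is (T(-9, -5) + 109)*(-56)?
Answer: -6104 - 56*√22 ≈ -6366.7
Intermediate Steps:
u(O) = 0
c(k) = k (c(k) = 0 + k = k)
T(l, G) = √(7 - 3*G)
(T(-9, -5) + 109)*(-56) = (√(7 - 3*(-5)) + 109)*(-56) = (√(7 + 15) + 109)*(-56) = (√22 + 109)*(-56) = (109 + √22)*(-56) = -6104 - 56*√22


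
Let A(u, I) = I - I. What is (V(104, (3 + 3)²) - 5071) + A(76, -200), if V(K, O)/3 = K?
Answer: -4759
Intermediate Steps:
A(u, I) = 0
V(K, O) = 3*K
(V(104, (3 + 3)²) - 5071) + A(76, -200) = (3*104 - 5071) + 0 = (312 - 5071) + 0 = -4759 + 0 = -4759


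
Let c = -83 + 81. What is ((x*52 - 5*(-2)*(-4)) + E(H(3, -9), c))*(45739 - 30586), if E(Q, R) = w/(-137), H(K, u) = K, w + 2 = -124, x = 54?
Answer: 5748169326/137 ≈ 4.1957e+7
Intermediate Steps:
w = -126 (w = -2 - 124 = -126)
c = -2
E(Q, R) = 126/137 (E(Q, R) = -126/(-137) = -126*(-1/137) = 126/137)
((x*52 - 5*(-2)*(-4)) + E(H(3, -9), c))*(45739 - 30586) = ((54*52 - 5*(-2)*(-4)) + 126/137)*(45739 - 30586) = ((2808 + 10*(-4)) + 126/137)*15153 = ((2808 - 40) + 126/137)*15153 = (2768 + 126/137)*15153 = (379342/137)*15153 = 5748169326/137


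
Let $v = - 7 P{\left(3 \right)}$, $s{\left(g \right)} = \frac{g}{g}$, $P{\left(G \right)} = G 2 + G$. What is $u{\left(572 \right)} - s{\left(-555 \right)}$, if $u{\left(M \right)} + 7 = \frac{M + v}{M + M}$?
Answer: $- \frac{8643}{1144} \approx -7.5551$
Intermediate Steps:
$P{\left(G \right)} = 3 G$ ($P{\left(G \right)} = 2 G + G = 3 G$)
$s{\left(g \right)} = 1$
$v = -63$ ($v = - 7 \cdot 3 \cdot 3 = \left(-7\right) 9 = -63$)
$u{\left(M \right)} = -7 + \frac{-63 + M}{2 M}$ ($u{\left(M \right)} = -7 + \frac{M - 63}{M + M} = -7 + \frac{-63 + M}{2 M}$)
$u{\left(572 \right)} - s{\left(-555 \right)} = \frac{-63 - 7436}{2 \cdot 572} - 1 = \frac{1}{2} \cdot \frac{1}{572} \left(-63 - 7436\right) - 1 = \frac{1}{2} \cdot \frac{1}{572} \left(-7499\right) - 1 = - \frac{7499}{1144} - 1 = - \frac{8643}{1144}$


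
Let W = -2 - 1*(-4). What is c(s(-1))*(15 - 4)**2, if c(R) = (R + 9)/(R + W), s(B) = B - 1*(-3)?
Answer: 1331/4 ≈ 332.75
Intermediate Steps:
W = 2 (W = -2 + 4 = 2)
s(B) = 3 + B (s(B) = B + 3 = 3 + B)
c(R) = (9 + R)/(2 + R) (c(R) = (R + 9)/(R + 2) = (9 + R)/(2 + R))
c(s(-1))*(15 - 4)**2 = ((9 + (3 - 1))/(2 + (3 - 1)))*(15 - 4)**2 = ((9 + 2)/(2 + 2))*11**2 = (11/4)*121 = 1331/4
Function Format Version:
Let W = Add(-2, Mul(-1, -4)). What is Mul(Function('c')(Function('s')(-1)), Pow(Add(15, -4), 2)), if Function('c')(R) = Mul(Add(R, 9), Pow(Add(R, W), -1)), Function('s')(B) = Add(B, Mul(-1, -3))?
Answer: Rational(1331, 4) ≈ 332.75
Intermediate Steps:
W = 2 (W = Add(-2, 4) = 2)
Function('s')(B) = Add(3, B) (Function('s')(B) = Add(B, 3) = Add(3, B))
Function('c')(R) = Mul(Pow(Add(2, R), -1), Add(9, R)) (Function('c')(R) = Mul(Add(R, 9), Pow(Add(R, 2), -1)) = Mul(Add(9, R), Pow(Add(2, R), -1)) = Mul(Pow(Add(2, R), -1), Add(9, R)))
Mul(Function('c')(Function('s')(-1)), Pow(Add(15, -4), 2)) = Mul(Mul(Pow(Add(2, Add(3, -1)), -1), Add(9, Add(3, -1))), Pow(Add(15, -4), 2)) = Mul(Mul(Pow(Add(2, 2), -1), Add(9, 2)), Pow(11, 2)) = Mul(Mul(Pow(4, -1), 11), 121) = Mul(Mul(Rational(1, 4), 11), 121) = Mul(Rational(11, 4), 121) = Rational(1331, 4)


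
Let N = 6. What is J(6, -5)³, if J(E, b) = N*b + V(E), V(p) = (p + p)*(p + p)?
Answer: 1481544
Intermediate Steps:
V(p) = 4*p² (V(p) = (2*p)*(2*p) = 4*p²)
J(E, b) = 4*E² + 6*b (J(E, b) = 6*b + 4*E² = 4*E² + 6*b)
J(6, -5)³ = (4*6² + 6*(-5))³ = (4*36 - 30)³ = (144 - 30)³ = 114³ = 1481544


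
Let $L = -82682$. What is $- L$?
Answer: $82682$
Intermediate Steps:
$- L = \left(-1\right) \left(-82682\right) = 82682$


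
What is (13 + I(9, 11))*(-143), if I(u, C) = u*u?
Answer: -13442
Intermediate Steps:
I(u, C) = u²
(13 + I(9, 11))*(-143) = (13 + 9²)*(-143) = (13 + 81)*(-143) = 94*(-143) = -13442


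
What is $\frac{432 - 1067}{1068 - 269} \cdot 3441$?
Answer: $- \frac{2185035}{799} \approx -2734.7$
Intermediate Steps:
$\frac{432 - 1067}{1068 - 269} \cdot 3441 = - \frac{635}{799} \cdot 3441 = \left(-635\right) \frac{1}{799} \cdot 3441 = \left(- \frac{635}{799}\right) 3441 = - \frac{2185035}{799}$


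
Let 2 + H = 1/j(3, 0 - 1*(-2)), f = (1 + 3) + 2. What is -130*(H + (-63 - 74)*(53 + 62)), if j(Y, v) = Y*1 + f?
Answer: 18435560/9 ≈ 2.0484e+6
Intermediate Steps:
f = 6 (f = 4 + 2 = 6)
j(Y, v) = 6 + Y (j(Y, v) = Y*1 + 6 = Y + 6 = 6 + Y)
H = -17/9 (H = -2 + 1/(6 + 3) = -2 + 1/9 = -2 + ⅑ = -17/9 ≈ -1.8889)
-130*(H + (-63 - 74)*(53 + 62)) = -130*(-17/9 + (-63 - 74)*(53 + 62)) = -130*(-17/9 - 137*115) = -130*(-17/9 - 15755) = -130*(-141812/9) = 18435560/9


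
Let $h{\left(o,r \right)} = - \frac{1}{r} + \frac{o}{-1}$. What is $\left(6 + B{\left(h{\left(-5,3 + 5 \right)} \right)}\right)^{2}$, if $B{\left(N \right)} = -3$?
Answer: $9$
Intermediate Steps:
$h{\left(o,r \right)} = - o - \frac{1}{r}$ ($h{\left(o,r \right)} = - \frac{1}{r} + o \left(-1\right) = - \frac{1}{r} - o = - o - \frac{1}{r}$)
$\left(6 + B{\left(h{\left(-5,3 + 5 \right)} \right)}\right)^{2} = \left(6 - 3\right)^{2} = 3^{2} = 9$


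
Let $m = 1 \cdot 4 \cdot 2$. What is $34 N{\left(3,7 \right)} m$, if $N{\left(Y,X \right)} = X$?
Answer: $1904$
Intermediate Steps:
$m = 8$ ($m = 4 \cdot 2 = 8$)
$34 N{\left(3,7 \right)} m = 34 \cdot 7 \cdot 8 = 238 \cdot 8 = 1904$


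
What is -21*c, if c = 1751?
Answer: -36771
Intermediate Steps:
-21*c = -21*1751 = -36771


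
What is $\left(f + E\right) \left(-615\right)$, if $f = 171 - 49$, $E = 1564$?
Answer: $-1036890$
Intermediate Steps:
$f = 122$
$\left(f + E\right) \left(-615\right) = \left(122 + 1564\right) \left(-615\right) = 1686 \left(-615\right) = -1036890$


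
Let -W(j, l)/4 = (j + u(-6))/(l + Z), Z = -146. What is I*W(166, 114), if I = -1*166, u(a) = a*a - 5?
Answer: -16351/4 ≈ -4087.8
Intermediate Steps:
u(a) = -5 + a² (u(a) = a² - 5 = -5 + a²)
I = -166
W(j, l) = -4*(31 + j)/(-146 + l) (W(j, l) = -4*(j + (-5 + (-6)²))/(l - 146) = -4*(j + (-5 + 36))/(-146 + l) = -4*(j + 31)/(-146 + l) = -4*(31 + j)/(-146 + l))
I*W(166, 114) = -664*(-31 - 1*166)/(-146 + 114) = -664*(-31 - 166)/(-32) = -664*(-1)*(-197)/32 = -166*197/8 = -16351/4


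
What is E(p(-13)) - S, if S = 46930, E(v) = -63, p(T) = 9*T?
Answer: -46993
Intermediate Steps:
E(p(-13)) - S = -63 - 1*46930 = -63 - 46930 = -46993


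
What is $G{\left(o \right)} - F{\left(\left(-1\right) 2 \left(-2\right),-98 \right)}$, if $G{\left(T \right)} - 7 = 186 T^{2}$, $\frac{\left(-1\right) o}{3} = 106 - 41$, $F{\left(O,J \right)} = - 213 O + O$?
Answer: $7073505$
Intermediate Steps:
$F{\left(O,J \right)} = - 212 O$
$o = -195$ ($o = - 3 \left(106 - 41\right) = \left(-3\right) 65 = -195$)
$G{\left(T \right)} = 7 + 186 T^{2}$
$G{\left(o \right)} - F{\left(\left(-1\right) 2 \left(-2\right),-98 \right)} = \left(7 + 186 \left(-195\right)^{2}\right) - - 212 \left(-1\right) 2 \left(-2\right) = \left(7 + 186 \cdot 38025\right) - - 212 \left(\left(-2\right) \left(-2\right)\right) = \left(7 + 7072650\right) - \left(-212\right) 4 = 7072657 - -848 = 7072657 + 848 = 7073505$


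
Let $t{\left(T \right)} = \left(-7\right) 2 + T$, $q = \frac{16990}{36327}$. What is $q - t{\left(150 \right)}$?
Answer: $- \frac{4923482}{36327} \approx -135.53$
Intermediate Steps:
$q = \frac{16990}{36327}$ ($q = 16990 \cdot \frac{1}{36327} = \frac{16990}{36327} \approx 0.4677$)
$t{\left(T \right)} = -14 + T$
$q - t{\left(150 \right)} = \frac{16990}{36327} - \left(-14 + 150\right) = \frac{16990}{36327} - 136 = - \frac{4923482}{36327}$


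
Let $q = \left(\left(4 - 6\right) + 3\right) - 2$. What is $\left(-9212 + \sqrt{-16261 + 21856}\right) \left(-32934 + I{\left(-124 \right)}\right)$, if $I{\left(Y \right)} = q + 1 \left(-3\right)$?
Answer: $303424856 - 32938 \sqrt{5595} \approx 3.0096 \cdot 10^{8}$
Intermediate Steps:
$q = -1$ ($q = \left(\left(4 - 6\right) + 3\right) - 2 = \left(-2 + 3\right) - 2 = 1 - 2 = -1$)
$I{\left(Y \right)} = -4$ ($I{\left(Y \right)} = -1 + 1 \left(-3\right) = -1 - 3 = -4$)
$\left(-9212 + \sqrt{-16261 + 21856}\right) \left(-32934 + I{\left(-124 \right)}\right) = \left(-9212 + \sqrt{-16261 + 21856}\right) \left(-32934 - 4\right) = \left(-9212 + \sqrt{5595}\right) \left(-32938\right) = 303424856 - 32938 \sqrt{5595}$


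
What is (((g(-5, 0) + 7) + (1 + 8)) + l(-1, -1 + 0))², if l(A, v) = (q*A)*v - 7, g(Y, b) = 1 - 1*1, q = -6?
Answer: 9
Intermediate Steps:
g(Y, b) = 0 (g(Y, b) = 1 - 1 = 0)
l(A, v) = -7 - 6*A*v (l(A, v) = (-6*A)*v - 7 = -6*A*v - 7 = -7 - 6*A*v)
(((g(-5, 0) + 7) + (1 + 8)) + l(-1, -1 + 0))² = (((0 + 7) + (1 + 8)) + (-7 - 6*(-1)*(-1 + 0)))² = ((7 + 9) + (-7 - 6*(-1)*(-1)))² = (16 + (-7 - 6))² = (16 - 13)² = 3² = 9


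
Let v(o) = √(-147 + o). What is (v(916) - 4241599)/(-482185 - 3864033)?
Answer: 4241599/4346218 - √769/4346218 ≈ 0.97592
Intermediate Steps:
(v(916) - 4241599)/(-482185 - 3864033) = (√(-147 + 916) - 4241599)/(-482185 - 3864033) = (√769 - 4241599)/(-4346218) = (-4241599 + √769)*(-1/4346218) = 4241599/4346218 - √769/4346218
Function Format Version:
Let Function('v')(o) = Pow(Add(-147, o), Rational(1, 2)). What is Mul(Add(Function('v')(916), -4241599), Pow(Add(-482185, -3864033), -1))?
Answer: Add(Rational(4241599, 4346218), Mul(Rational(-1, 4346218), Pow(769, Rational(1, 2)))) ≈ 0.97592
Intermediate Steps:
Mul(Add(Function('v')(916), -4241599), Pow(Add(-482185, -3864033), -1)) = Mul(Add(Pow(Add(-147, 916), Rational(1, 2)), -4241599), Pow(Add(-482185, -3864033), -1)) = Mul(Add(Pow(769, Rational(1, 2)), -4241599), Pow(-4346218, -1)) = Mul(Add(-4241599, Pow(769, Rational(1, 2))), Rational(-1, 4346218)) = Add(Rational(4241599, 4346218), Mul(Rational(-1, 4346218), Pow(769, Rational(1, 2))))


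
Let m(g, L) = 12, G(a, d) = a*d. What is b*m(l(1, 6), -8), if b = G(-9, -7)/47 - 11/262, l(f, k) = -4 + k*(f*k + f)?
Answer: 95934/6157 ≈ 15.581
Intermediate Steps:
l(f, k) = -4 + k*(f + f*k)
b = 15989/12314 (b = -9*(-7)/47 - 11/262 = 63*(1/47) - 11*1/262 = 63/47 - 11/262 = 15989/12314 ≈ 1.2984)
b*m(l(1, 6), -8) = (15989/12314)*12 = 95934/6157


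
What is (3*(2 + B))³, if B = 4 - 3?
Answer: 729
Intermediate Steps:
B = 1
(3*(2 + B))³ = (3*(2 + 1))³ = (3*3)³ = 9³ = 729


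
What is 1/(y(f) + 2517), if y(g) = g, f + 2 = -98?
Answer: 1/2417 ≈ 0.00041374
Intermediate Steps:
f = -100 (f = -2 - 98 = -100)
1/(y(f) + 2517) = 1/(-100 + 2517) = 1/2417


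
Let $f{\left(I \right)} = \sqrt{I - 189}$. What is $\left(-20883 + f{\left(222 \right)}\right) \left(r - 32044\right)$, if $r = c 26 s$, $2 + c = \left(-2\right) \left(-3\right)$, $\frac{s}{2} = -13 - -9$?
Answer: $686549508 - 32876 \sqrt{33} \approx 6.8636 \cdot 10^{8}$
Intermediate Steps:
$s = -8$ ($s = 2 \left(-13 - -9\right) = 2 \left(-13 + 9\right) = 2 \left(-4\right) = -8$)
$c = 4$ ($c = -2 - -6 = -2 + 6 = 4$)
$r = -832$ ($r = 4 \cdot 26 \left(-8\right) = 104 \left(-8\right) = -832$)
$f{\left(I \right)} = \sqrt{-189 + I}$
$\left(-20883 + f{\left(222 \right)}\right) \left(r - 32044\right) = \left(-20883 + \sqrt{-189 + 222}\right) \left(-832 - 32044\right) = \left(-20883 + \sqrt{33}\right) \left(-32876\right) = 686549508 - 32876 \sqrt{33}$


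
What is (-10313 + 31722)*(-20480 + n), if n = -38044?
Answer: -1252940316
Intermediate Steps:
(-10313 + 31722)*(-20480 + n) = (-10313 + 31722)*(-20480 - 38044) = 21409*(-58524) = -1252940316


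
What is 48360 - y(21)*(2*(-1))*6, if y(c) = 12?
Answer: 48504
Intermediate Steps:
48360 - y(21)*(2*(-1))*6 = 48360 - 12*(2*(-1))*6 = 48360 - 12*(-2*6) = 48360 - 12*(-12) = 48360 - 1*(-144) = 48360 + 144 = 48504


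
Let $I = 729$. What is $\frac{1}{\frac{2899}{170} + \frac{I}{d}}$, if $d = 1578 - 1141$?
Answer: $\frac{74290}{1390793} \approx 0.053416$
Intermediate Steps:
$d = 437$
$\frac{1}{\frac{2899}{170} + \frac{I}{d}} = \frac{1}{\frac{2899}{170} + \frac{729}{437}} = \frac{1}{\frac{1390793}{74290}} = \frac{74290}{1390793}$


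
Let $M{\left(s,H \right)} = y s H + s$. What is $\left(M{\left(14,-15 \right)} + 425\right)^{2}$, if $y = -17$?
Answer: $16072081$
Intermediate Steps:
$M{\left(s,H \right)} = s - 17 H s$ ($M{\left(s,H \right)} = - 17 s H + s = - 17 H s + s = s - 17 H s$)
$\left(M{\left(14,-15 \right)} + 425\right)^{2} = \left(14 \left(1 - -255\right) + 425\right)^{2} = \left(14 \left(1 + 255\right) + 425\right)^{2} = \left(14 \cdot 256 + 425\right)^{2} = \left(3584 + 425\right)^{2} = 4009^{2} = 16072081$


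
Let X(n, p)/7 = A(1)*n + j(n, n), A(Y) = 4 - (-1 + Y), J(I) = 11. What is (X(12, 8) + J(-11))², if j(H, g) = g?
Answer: 185761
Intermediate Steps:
A(Y) = 5 - Y (A(Y) = 4 + (1 - Y) = 5 - Y)
X(n, p) = 35*n (X(n, p) = 7*((5 - 1*1)*n + n) = 7*((5 - 1)*n + n) = 7*(4*n + n) = 7*(5*n) = 35*n)
(X(12, 8) + J(-11))² = (35*12 + 11)² = (420 + 11)² = 431² = 185761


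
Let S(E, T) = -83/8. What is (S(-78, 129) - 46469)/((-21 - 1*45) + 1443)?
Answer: -41315/1224 ≈ -33.754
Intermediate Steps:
S(E, T) = -83/8 (S(E, T) = -83*⅛ = -83/8)
(S(-78, 129) - 46469)/((-21 - 1*45) + 1443) = (-83/8 - 46469)/((-21 - 1*45) + 1443) = -371835/(8*((-21 - 45) + 1443)) = -371835/(8*(-66 + 1443)) = -371835/8/1377 = -371835/8*1/1377 = -41315/1224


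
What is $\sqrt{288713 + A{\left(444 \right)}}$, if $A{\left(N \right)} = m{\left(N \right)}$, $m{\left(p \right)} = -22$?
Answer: $\sqrt{288691} \approx 537.3$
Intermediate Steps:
$A{\left(N \right)} = -22$
$\sqrt{288713 + A{\left(444 \right)}} = \sqrt{288713 - 22} = \sqrt{288691}$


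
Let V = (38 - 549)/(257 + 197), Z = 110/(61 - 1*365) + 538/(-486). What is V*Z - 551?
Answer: -40581343/73872 ≈ -549.35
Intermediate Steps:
Z = -54253/36936 (Z = 110/(61 - 365) + 538*(-1/486) = 110/(-304) - 269/243 = 110*(-1/304) - 269/243 = -55/152 - 269/243 = -54253/36936 ≈ -1.4688)
V = -511/454 ≈ -1.1256
V*Z - 551 = -511/454*(-54253/36936) - 551 = 122129/73872 - 551 = -40581343/73872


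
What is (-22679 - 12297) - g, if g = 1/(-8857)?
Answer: -309782431/8857 ≈ -34976.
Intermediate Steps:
g = -1/8857 ≈ -0.00011291
(-22679 - 12297) - g = (-22679 - 12297) - 1*(-1/8857) = -34976 + 1/8857 = -309782431/8857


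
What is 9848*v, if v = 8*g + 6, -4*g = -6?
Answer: 177264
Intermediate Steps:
g = 3/2 (g = -1/4*(-6) = 3/2 ≈ 1.5000)
v = 18 (v = 8*(3/2) + 6 = 12 + 6 = 18)
9848*v = 9848*18 = 177264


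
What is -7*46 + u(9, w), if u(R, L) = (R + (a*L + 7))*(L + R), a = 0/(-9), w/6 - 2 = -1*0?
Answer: 14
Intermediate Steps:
w = 12 (w = 12 + 6*(-1*0) = 12 + 6*0 = 12 + 0 = 12)
a = 0 (a = 0*(-1/9) = 0)
u(R, L) = (7 + R)*(L + R) (u(R, L) = (R + (0*L + 7))*(L + R) = (R + (0 + 7))*(L + R) = (R + 7)*(L + R) = (7 + R)*(L + R))
-7*46 + u(9, w) = -7*46 + (9**2 + 7*12 + 7*9 + 12*9) = -322 + (81 + 84 + 63 + 108) = -322 + 336 = 14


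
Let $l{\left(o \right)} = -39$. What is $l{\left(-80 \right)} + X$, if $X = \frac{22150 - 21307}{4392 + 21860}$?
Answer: $- \frac{1022985}{26252} \approx -38.968$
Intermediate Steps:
$X = \frac{843}{26252} \approx 0.032112$
$l{\left(-80 \right)} + X = -39 + \frac{843}{26252} = - \frac{1022985}{26252}$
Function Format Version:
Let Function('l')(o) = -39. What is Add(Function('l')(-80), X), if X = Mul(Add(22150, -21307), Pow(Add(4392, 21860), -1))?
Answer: Rational(-1022985, 26252) ≈ -38.968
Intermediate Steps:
X = Rational(843, 26252) (X = Mul(843, Pow(26252, -1)) = Mul(843, Rational(1, 26252)) = Rational(843, 26252) ≈ 0.032112)
Add(Function('l')(-80), X) = Add(-39, Rational(843, 26252)) = Rational(-1022985, 26252)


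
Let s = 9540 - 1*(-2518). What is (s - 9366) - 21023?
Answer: -18331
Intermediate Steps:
s = 12058 (s = 9540 + 2518 = 12058)
(s - 9366) - 21023 = (12058 - 9366) - 21023 = 2692 - 21023 = -18331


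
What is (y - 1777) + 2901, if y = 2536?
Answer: 3660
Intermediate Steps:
(y - 1777) + 2901 = (2536 - 1777) + 2901 = 759 + 2901 = 3660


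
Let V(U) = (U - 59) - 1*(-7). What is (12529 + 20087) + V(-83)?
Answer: 32481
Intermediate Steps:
V(U) = -52 + U (V(U) = (-59 + U) + 7 = -52 + U)
(12529 + 20087) + V(-83) = (12529 + 20087) + (-52 - 83) = 32616 - 135 = 32481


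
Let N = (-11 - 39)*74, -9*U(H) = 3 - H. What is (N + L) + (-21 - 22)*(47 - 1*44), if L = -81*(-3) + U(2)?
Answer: -32275/9 ≈ -3586.1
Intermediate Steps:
U(H) = -1/3 + H/9 (U(H) = -(3 - H)/9 = -1/3 + H/9)
L = 2186/9 (L = -81*(-3) + (-1/3 + (1/9)*2) = 243 + (-1/3 + 2/9) = 243 - 1/9 = 2186/9 ≈ 242.89)
N = -3700 (N = -50*74 = -3700)
(N + L) + (-21 - 22)*(47 - 1*44) = (-3700 + 2186/9) + (-21 - 22)*(47 - 1*44) = -31114/9 - 43*(47 - 44) = -31114/9 - 43*3 = -31114/9 - 129 = -32275/9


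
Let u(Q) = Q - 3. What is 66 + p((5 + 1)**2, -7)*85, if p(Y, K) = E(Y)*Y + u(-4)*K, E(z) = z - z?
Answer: 4231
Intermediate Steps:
E(z) = 0
u(Q) = -3 + Q
p(Y, K) = -7*K (p(Y, K) = 0*Y + (-3 - 4)*K = 0 - 7*K = -7*K)
66 + p((5 + 1)**2, -7)*85 = 66 - 7*(-7)*85 = 66 + 49*85 = 66 + 4165 = 4231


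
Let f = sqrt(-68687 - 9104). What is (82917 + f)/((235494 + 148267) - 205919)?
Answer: 82917/177842 + I*sqrt(77791)/177842 ≈ 0.46624 + 0.0015683*I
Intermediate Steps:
f = I*sqrt(77791) (f = sqrt(-77791) = I*sqrt(77791) ≈ 278.91*I)
(82917 + f)/((235494 + 148267) - 205919) = (82917 + I*sqrt(77791))/((235494 + 148267) - 205919) = (82917 + I*sqrt(77791))/(383761 - 205919) = (82917 + I*sqrt(77791))/177842 = (82917 + I*sqrt(77791))*(1/177842) = 82917/177842 + I*sqrt(77791)/177842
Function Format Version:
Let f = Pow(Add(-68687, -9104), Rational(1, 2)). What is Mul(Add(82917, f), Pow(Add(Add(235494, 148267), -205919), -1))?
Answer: Add(Rational(82917, 177842), Mul(Rational(1, 177842), I, Pow(77791, Rational(1, 2)))) ≈ Add(0.46624, Mul(0.0015683, I))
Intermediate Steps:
f = Mul(I, Pow(77791, Rational(1, 2))) (f = Pow(-77791, Rational(1, 2)) = Mul(I, Pow(77791, Rational(1, 2))) ≈ Mul(278.91, I))
Mul(Add(82917, f), Pow(Add(Add(235494, 148267), -205919), -1)) = Mul(Add(82917, Mul(I, Pow(77791, Rational(1, 2)))), Pow(Add(Add(235494, 148267), -205919), -1)) = Mul(Add(82917, Mul(I, Pow(77791, Rational(1, 2)))), Pow(Add(383761, -205919), -1)) = Mul(Add(82917, Mul(I, Pow(77791, Rational(1, 2)))), Pow(177842, -1)) = Mul(Add(82917, Mul(I, Pow(77791, Rational(1, 2)))), Rational(1, 177842)) = Add(Rational(82917, 177842), Mul(Rational(1, 177842), I, Pow(77791, Rational(1, 2))))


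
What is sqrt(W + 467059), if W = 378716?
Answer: 15*sqrt(3759) ≈ 919.66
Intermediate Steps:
sqrt(W + 467059) = sqrt(378716 + 467059) = sqrt(845775) = 15*sqrt(3759)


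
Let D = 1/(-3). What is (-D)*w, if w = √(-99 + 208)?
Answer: √109/3 ≈ 3.4801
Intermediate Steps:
D = -⅓ ≈ -0.33333
w = √109 ≈ 10.440
(-D)*w = (-1*(-⅓))*√109 = √109/3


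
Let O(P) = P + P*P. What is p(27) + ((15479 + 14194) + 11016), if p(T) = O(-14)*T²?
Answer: 173367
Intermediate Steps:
O(P) = P + P²
p(T) = 182*T² (p(T) = (-14*(1 - 14))*T² = (-14*(-13))*T² = 182*T²)
p(27) + ((15479 + 14194) + 11016) = 182*27² + ((15479 + 14194) + 11016) = 182*729 + (29673 + 11016) = 132678 + 40689 = 173367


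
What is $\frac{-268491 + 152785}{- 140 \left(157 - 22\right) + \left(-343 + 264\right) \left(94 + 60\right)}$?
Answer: $\frac{57853}{15533} \approx 3.7245$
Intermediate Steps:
$\frac{-268491 + 152785}{- 140 \left(157 - 22\right) + \left(-343 + 264\right) \left(94 + 60\right)} = - \frac{115706}{\left(-140\right) 135 - 12166} = - \frac{115706}{-18900 - 12166} = - \frac{115706}{-31066} = \left(-115706\right) \left(- \frac{1}{31066}\right) = \frac{57853}{15533}$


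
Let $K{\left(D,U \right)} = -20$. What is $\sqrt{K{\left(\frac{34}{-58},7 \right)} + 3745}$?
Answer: $5 \sqrt{149} \approx 61.033$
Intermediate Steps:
$\sqrt{K{\left(\frac{34}{-58},7 \right)} + 3745} = \sqrt{-20 + 3745} = \sqrt{3725} = 5 \sqrt{149}$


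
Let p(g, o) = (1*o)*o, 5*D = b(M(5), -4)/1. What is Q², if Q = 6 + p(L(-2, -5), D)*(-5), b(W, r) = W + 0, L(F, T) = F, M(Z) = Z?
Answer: 1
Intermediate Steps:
b(W, r) = W
D = 1 (D = (5/1)/5 = (5*1)/5 = (⅕)*5 = 1)
p(g, o) = o² (p(g, o) = o*o = o²)
Q = 1 (Q = 6 + 1²*(-5) = 6 + 1*(-5) = 6 - 5 = 1)
Q² = 1² = 1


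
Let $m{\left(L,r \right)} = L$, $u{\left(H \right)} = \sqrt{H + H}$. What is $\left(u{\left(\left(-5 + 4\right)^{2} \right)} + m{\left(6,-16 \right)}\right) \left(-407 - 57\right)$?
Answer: $-2784 - 464 \sqrt{2} \approx -3440.2$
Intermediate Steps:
$u{\left(H \right)} = \sqrt{2} \sqrt{H}$ ($u{\left(H \right)} = \sqrt{2 H} = \sqrt{2} \sqrt{H}$)
$\left(u{\left(\left(-5 + 4\right)^{2} \right)} + m{\left(6,-16 \right)}\right) \left(-407 - 57\right) = \left(\sqrt{2} \sqrt{\left(-5 + 4\right)^{2}} + 6\right) \left(-407 - 57\right) = \left(\sqrt{2} \sqrt{\left(-1\right)^{2}} + 6\right) \left(-464\right) = \left(\sqrt{2} \sqrt{1} + 6\right) \left(-464\right) = \left(\sqrt{2} \cdot 1 + 6\right) \left(-464\right) = \left(\sqrt{2} + 6\right) \left(-464\right) = \left(6 + \sqrt{2}\right) \left(-464\right) = -2784 - 464 \sqrt{2}$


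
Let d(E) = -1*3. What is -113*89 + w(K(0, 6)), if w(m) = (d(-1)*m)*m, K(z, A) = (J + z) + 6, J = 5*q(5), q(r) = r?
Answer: -12940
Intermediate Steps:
d(E) = -3
J = 25 (J = 5*5 = 25)
K(z, A) = 31 + z (K(z, A) = (25 + z) + 6 = 31 + z)
w(m) = -3*m**2 (w(m) = (-3*m)*m = -3*m**2)
-113*89 + w(K(0, 6)) = -113*89 - 3*(31 + 0)**2 = -10057 - 3*31**2 = -10057 - 3*961 = -10057 - 2883 = -12940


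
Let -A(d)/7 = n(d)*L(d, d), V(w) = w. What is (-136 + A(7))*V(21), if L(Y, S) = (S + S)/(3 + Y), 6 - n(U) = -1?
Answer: -21483/5 ≈ -4296.6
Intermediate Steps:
n(U) = 7 (n(U) = 6 - 1*(-1) = 6 + 1 = 7)
L(Y, S) = 2*S/(3 + Y) (L(Y, S) = (2*S)/(3 + Y) = 2*S/(3 + Y))
A(d) = -98*d/(3 + d) (A(d) = -49*2*d/(3 + d) = -98*d/(3 + d))
(-136 + A(7))*V(21) = (-136 - 98*7/(3 + 7))*21 = (-136 - 98*7/10)*21 = (-136 - 98*7*⅒)*21 = (-136 - 343/5)*21 = -1023/5*21 = -21483/5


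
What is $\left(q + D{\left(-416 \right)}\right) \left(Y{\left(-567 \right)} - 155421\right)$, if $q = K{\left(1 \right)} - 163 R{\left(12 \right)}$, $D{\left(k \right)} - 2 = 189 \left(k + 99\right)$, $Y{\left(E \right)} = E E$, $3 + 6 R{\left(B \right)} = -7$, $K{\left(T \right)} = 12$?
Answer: $-9902191992$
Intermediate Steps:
$R{\left(B \right)} = - \frac{5}{3}$ ($R{\left(B \right)} = - \frac{1}{2} + \frac{1}{6} \left(-7\right) = - \frac{1}{2} - \frac{7}{6} = - \frac{5}{3}$)
$Y{\left(E \right)} = E^{2}$
$D{\left(k \right)} = 18713 + 189 k$ ($D{\left(k \right)} = 2 + 189 \left(k + 99\right) = 2 + 189 \left(99 + k\right) = 2 + \left(18711 + 189 k\right) = 18713 + 189 k$)
$q = \frac{851}{3}$ ($q = 12 - - \frac{815}{3} = 12 + \frac{815}{3} = \frac{851}{3} \approx 283.67$)
$\left(q + D{\left(-416 \right)}\right) \left(Y{\left(-567 \right)} - 155421\right) = \left(\frac{851}{3} + \left(18713 + 189 \left(-416\right)\right)\right) \left(\left(-567\right)^{2} - 155421\right) = \left(\frac{851}{3} + \left(18713 - 78624\right)\right) \left(321489 - 155421\right) = \left(\frac{851}{3} - 59911\right) 166068 = \left(- \frac{178882}{3}\right) 166068 = -9902191992$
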